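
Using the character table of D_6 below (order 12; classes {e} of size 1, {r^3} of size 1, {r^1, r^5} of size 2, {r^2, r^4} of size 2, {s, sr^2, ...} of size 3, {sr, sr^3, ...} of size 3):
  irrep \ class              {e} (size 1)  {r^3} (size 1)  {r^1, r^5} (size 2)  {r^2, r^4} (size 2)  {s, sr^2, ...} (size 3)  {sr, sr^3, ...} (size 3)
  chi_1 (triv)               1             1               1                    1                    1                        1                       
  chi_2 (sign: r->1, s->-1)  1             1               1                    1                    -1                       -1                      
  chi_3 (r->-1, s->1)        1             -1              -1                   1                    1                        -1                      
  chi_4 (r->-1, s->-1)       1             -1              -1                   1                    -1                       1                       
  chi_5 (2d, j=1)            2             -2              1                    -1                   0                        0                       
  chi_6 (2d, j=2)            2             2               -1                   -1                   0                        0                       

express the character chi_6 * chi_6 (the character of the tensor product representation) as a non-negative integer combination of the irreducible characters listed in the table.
chi_6 tensor chi_6 = chi_1 + chi_2 + chi_6 (all other irreducibles have multiplicity 0).

Derivation: The character of a tensor product is the pointwise product (chi_6 * chi_6)(C) = chi_6(C) * chi_6(C):
  {e}: (2)*(2), {r^3}: (2)*(2), {r^1, r^5}: (-1)*(-1), {r^2, r^4}: (-1)*(-1), {s, sr^2, ...}: (0)*(0), {sr, sr^3, ...}: (0)*(0)
so (chi_6 * chi_6) takes values
  {e} -> 4, {r^3} -> 4, {r^1, r^5} -> 1, {r^2, r^4} -> 1, {s, sr^2, ...} -> 0, {sr, sr^3, ...} -> 0.
Now take the inner product of this character with each irreducible chi from the table, <chi_6*chi_6, chi> = (1/12) sum_C |C| (chi_6*chi_6)(C) conj(chi(C)):
  <chi_6*chi_6, chi_1> = (1/12)[1*(4)*conj(1) + 1*(4)*conj(1) + 2*(1)*conj(1) + 2*(1)*conj(1) + 3*(0)*conj(1) + 3*(0)*conj(1)]
      = (1/12)[(4) + (4) + (2) + (2) + (0) + (0)] = 12/12 = 1
  <chi_6*chi_6, chi_2> = (1/12)[1*(4)*conj(1) + 1*(4)*conj(1) + 2*(1)*conj(1) + 2*(1)*conj(1) + 3*(0)*conj(-1) + 3*(0)*conj(-1)]
      = (1/12)[(4) + (4) + (2) + (2) + (0) + (0)] = 12/12 = 1
  <chi_6*chi_6, chi_3> = (1/12)[1*(4)*conj(1) + 1*(4)*conj(-1) + 2*(1)*conj(-1) + 2*(1)*conj(1) + 3*(0)*conj(1) + 3*(0)*conj(-1)]
      = (1/12)[(4) + (-4) + (-2) + (2) + (0) + (0)] = 0/12 = 0
  <chi_6*chi_6, chi_4> = (1/12)[1*(4)*conj(1) + 1*(4)*conj(-1) + 2*(1)*conj(-1) + 2*(1)*conj(1) + 3*(0)*conj(-1) + 3*(0)*conj(1)]
      = (1/12)[(4) + (-4) + (-2) + (2) + (0) + (0)] = 0/12 = 0
  <chi_6*chi_6, chi_5> = (1/12)[1*(4)*conj(2) + 1*(4)*conj(-2) + 2*(1)*conj(1) + 2*(1)*conj(-1) + 3*(0)*conj(0) + 3*(0)*conj(0)]
      = (1/12)[(8) + (-8) + (2) + (-2) + (0) + (0)] = 0/12 = 0
  <chi_6*chi_6, chi_6> = (1/12)[1*(4)*conj(2) + 1*(4)*conj(2) + 2*(1)*conj(-1) + 2*(1)*conj(-1) + 3*(0)*conj(0) + 3*(0)*conj(0)]
      = (1/12)[(8) + (8) + (-2) + (-2) + (0) + (0)] = 12/12 = 1
Hence the multiplicities are chi_1: 1, chi_2: 1, chi_6: 1. Dimension check: dim(chi_6)*dim(chi_6) = 2*2 = 4 and sum (mult * dim) = 1*1 + 1*1 + 1*2 = 4.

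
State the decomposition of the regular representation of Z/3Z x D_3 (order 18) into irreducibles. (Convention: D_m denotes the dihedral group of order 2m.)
Each irreducible V_i of dimension d_i appears with multiplicity d_i, i.e. rho_reg = (direct sum over all irreducibles V_i) d_i V_i. The irreducible dimensions for Z/3Z x D_3 are 1, 1, 1, 1, 1, 1, 2, 2, 2: 6 irreducibles of dimension 1, each with multiplicity 1; 3 irreducibles of dimension 2, each with multiplicity 2. Total dimension 6*1*1 + 3*2*2 = 18 = |G|.

General theorem: in the regular representation of a finite group G, each irreducible appears with multiplicity equal to its dimension. Check: dim(rho_reg) = sum d_i^2 = 1 + 1 + 1 + 1 + 1 + 1 + 4 + 4 + 4 = 18 = |G|.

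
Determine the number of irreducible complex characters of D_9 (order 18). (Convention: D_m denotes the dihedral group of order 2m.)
6

Derivation: The number of irreducible complex representations of a finite group equals its number of conjugacy classes. D_9 has 6 conjugacy classes ((n+3)/2 for n odd), so D_9 (order 18) has exactly 6 irreducible complex representations.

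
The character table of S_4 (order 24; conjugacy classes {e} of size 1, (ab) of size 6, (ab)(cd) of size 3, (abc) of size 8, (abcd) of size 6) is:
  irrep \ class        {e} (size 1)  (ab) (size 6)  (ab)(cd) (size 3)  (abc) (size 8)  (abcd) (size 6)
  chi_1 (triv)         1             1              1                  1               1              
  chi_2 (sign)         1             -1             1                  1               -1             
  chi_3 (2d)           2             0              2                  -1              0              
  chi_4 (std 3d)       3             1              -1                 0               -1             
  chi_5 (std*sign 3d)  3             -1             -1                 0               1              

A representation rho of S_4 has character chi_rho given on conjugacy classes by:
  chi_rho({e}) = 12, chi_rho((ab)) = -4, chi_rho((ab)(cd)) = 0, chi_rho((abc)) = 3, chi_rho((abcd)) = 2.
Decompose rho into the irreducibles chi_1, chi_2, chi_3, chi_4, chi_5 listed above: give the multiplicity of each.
Multiplicities: chi_1: 1, chi_2: 2, chi_3: 0, chi_4: 0, chi_5: 3.

Details: Use <chi_rho, chi> = (1/|G|) sum_C |C| * chi_rho(C) * conj(chi(C)) with |G| = 24 for each irreducible chi in the table:
  <chi_rho, chi_1> = (1/24)[1*(12)*conj(1) + 6*(-4)*conj(1) + 3*(0)*conj(1) + 8*(3)*conj(1) + 6*(2)*conj(1)]
      = (1/24)[(12) + (-24) + (0) + (24) + (12)] = 24/24 = 1
  <chi_rho, chi_2> = (1/24)[1*(12)*conj(1) + 6*(-4)*conj(-1) + 3*(0)*conj(1) + 8*(3)*conj(1) + 6*(2)*conj(-1)]
      = (1/24)[(12) + (24) + (0) + (24) + (-12)] = 48/24 = 2
  <chi_rho, chi_3> = (1/24)[1*(12)*conj(2) + 6*(-4)*conj(0) + 3*(0)*conj(2) + 8*(3)*conj(-1) + 6*(2)*conj(0)]
      = (1/24)[(24) + (0) + (0) + (-24) + (0)] = 0/24 = 0
  <chi_rho, chi_4> = (1/24)[1*(12)*conj(3) + 6*(-4)*conj(1) + 3*(0)*conj(-1) + 8*(3)*conj(0) + 6*(2)*conj(-1)]
      = (1/24)[(36) + (-24) + (0) + (0) + (-12)] = 0/24 = 0
  <chi_rho, chi_5> = (1/24)[1*(12)*conj(3) + 6*(-4)*conj(-1) + 3*(0)*conj(-1) + 8*(3)*conj(0) + 6*(2)*conj(1)]
      = (1/24)[(36) + (24) + (0) + (0) + (12)] = 72/24 = 3
Dimension check: dim(rho) = sum (mult * dim) = 1*1 + 2*1 + 0*2 + 0*3 + 3*3 = 12 = chi_rho(e) = 12.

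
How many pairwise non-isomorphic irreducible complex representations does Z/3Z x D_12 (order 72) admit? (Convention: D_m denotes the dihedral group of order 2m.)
27

The number of irreducible complex representations of a finite group equals its number of conjugacy classes. For a direct product, #classes(G x H) = #classes(G) * #classes(H). Z/3Z has 3 classes (abelian), D_12 has 9 classes, so 3 * 9 = 27, so Z/3Z x D_12 (order 72) has exactly 27 irreducible complex representations.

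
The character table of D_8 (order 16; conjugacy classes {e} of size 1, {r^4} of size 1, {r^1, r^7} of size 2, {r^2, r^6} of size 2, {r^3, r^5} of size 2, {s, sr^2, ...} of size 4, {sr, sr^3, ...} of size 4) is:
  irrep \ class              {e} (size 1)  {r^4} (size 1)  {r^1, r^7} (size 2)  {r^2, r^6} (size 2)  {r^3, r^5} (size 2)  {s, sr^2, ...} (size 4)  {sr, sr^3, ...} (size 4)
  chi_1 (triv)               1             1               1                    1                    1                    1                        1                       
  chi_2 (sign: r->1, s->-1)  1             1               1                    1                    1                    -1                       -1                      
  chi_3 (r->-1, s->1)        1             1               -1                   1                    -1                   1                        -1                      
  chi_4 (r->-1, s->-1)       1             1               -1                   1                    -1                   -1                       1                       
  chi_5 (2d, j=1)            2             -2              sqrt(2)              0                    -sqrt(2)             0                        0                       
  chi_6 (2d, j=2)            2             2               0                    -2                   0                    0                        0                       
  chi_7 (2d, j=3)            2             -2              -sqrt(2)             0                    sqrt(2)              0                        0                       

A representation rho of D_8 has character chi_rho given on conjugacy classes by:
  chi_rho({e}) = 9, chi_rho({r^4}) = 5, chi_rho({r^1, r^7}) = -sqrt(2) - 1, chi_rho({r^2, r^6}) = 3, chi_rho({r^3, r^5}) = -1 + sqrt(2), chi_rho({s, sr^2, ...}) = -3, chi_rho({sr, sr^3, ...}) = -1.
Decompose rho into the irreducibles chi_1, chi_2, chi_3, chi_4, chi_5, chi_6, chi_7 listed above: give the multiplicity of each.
Multiplicities: chi_1: 0, chi_2: 2, chi_3: 1, chi_4: 2, chi_5: 0, chi_6: 1, chi_7: 1.

Proof sketch: Use <chi_rho, chi> = (1/|G|) sum_C |C| * chi_rho(C) * conj(chi(C)) with |G| = 16 for each irreducible chi in the table:
  <chi_rho, chi_1> = (1/16)[1*(9)*conj(1) + 1*(5)*conj(1) + 2*(-sqrt(2) - 1)*conj(1) + 2*(3)*conj(1) + 2*(-1 + sqrt(2))*conj(1) + 4*(-3)*conj(1) + 4*(-1)*conj(1)]
      = (1/16)[(9) + (5) + (-2*sqrt(2) - 2) + (6) + (-2 + 2*sqrt(2)) + (-12) + (-4)] = 0/16 = 0
  <chi_rho, chi_2> = (1/16)[1*(9)*conj(1) + 1*(5)*conj(1) + 2*(-sqrt(2) - 1)*conj(1) + 2*(3)*conj(1) + 2*(-1 + sqrt(2))*conj(1) + 4*(-3)*conj(-1) + 4*(-1)*conj(-1)]
      = (1/16)[(9) + (5) + (-2*sqrt(2) - 2) + (6) + (-2 + 2*sqrt(2)) + (12) + (4)] = 32/16 = 2
  <chi_rho, chi_3> = (1/16)[1*(9)*conj(1) + 1*(5)*conj(1) + 2*(-sqrt(2) - 1)*conj(-1) + 2*(3)*conj(1) + 2*(-1 + sqrt(2))*conj(-1) + 4*(-3)*conj(1) + 4*(-1)*conj(-1)]
      = (1/16)[(9) + (5) + (2 + 2*sqrt(2)) + (6) + (2 - 2*sqrt(2)) + (-12) + (4)] = 16/16 = 1
  <chi_rho, chi_4> = (1/16)[1*(9)*conj(1) + 1*(5)*conj(1) + 2*(-sqrt(2) - 1)*conj(-1) + 2*(3)*conj(1) + 2*(-1 + sqrt(2))*conj(-1) + 4*(-3)*conj(-1) + 4*(-1)*conj(1)]
      = (1/16)[(9) + (5) + (2 + 2*sqrt(2)) + (6) + (2 - 2*sqrt(2)) + (12) + (-4)] = 32/16 = 2
  <chi_rho, chi_5> = (1/16)[1*(9)*conj(2) + 1*(5)*conj(-2) + 2*(-sqrt(2) - 1)*conj(sqrt(2)) + 2*(3)*conj(0) + 2*(-1 + sqrt(2))*conj(-sqrt(2)) + 4*(-3)*conj(0) + 4*(-1)*conj(0)]
      = (1/16)[(18) + (-10) + (-4 - 2*sqrt(2)) + (0) + (-4 + 2*sqrt(2)) + (0) + (0)] = 0/16 = 0
  <chi_rho, chi_6> = (1/16)[1*(9)*conj(2) + 1*(5)*conj(2) + 2*(-sqrt(2) - 1)*conj(0) + 2*(3)*conj(-2) + 2*(-1 + sqrt(2))*conj(0) + 4*(-3)*conj(0) + 4*(-1)*conj(0)]
      = (1/16)[(18) + (10) + (0) + (-12) + (0) + (0) + (0)] = 16/16 = 1
  <chi_rho, chi_7> = (1/16)[1*(9)*conj(2) + 1*(5)*conj(-2) + 2*(-sqrt(2) - 1)*conj(-sqrt(2)) + 2*(3)*conj(0) + 2*(-1 + sqrt(2))*conj(sqrt(2)) + 4*(-3)*conj(0) + 4*(-1)*conj(0)]
      = (1/16)[(18) + (-10) + (2*sqrt(2) + 4) + (0) + (4 - 2*sqrt(2)) + (0) + (0)] = 16/16 = 1
Dimension check: dim(rho) = sum (mult * dim) = 0*1 + 2*1 + 1*1 + 2*1 + 0*2 + 1*2 + 1*2 = 9 = chi_rho(e) = 9.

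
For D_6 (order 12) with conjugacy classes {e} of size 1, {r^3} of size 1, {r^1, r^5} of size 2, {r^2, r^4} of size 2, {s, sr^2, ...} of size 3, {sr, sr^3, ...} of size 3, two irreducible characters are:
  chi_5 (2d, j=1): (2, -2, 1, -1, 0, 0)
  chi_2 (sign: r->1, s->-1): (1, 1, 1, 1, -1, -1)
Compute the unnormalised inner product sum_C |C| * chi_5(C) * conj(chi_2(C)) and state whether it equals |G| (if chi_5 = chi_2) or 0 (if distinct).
Sum = 0; so <chi_5, chi_2> = 0 (distinct irreducibles are orthogonal).

Derivation: Compute term by term over conjugacy classes (|C| * chi_5(C) * conj(chi_2(C))):
  1*(2)*conj(1) + 1*(-2)*conj(1) + 2*(1)*conj(1) + 2*(-1)*conj(1) + 3*(0)*conj(-1) + 3*(0)*conj(-1)
  = (2) + (-2) + (2) + (-2) + (0) + (0)
  = 0.
Dividing by |G| = 12 gives 0/12 = 0, matching the row-orthogonality relation <chi_5, chi_2> = [chi_5 = chi_2].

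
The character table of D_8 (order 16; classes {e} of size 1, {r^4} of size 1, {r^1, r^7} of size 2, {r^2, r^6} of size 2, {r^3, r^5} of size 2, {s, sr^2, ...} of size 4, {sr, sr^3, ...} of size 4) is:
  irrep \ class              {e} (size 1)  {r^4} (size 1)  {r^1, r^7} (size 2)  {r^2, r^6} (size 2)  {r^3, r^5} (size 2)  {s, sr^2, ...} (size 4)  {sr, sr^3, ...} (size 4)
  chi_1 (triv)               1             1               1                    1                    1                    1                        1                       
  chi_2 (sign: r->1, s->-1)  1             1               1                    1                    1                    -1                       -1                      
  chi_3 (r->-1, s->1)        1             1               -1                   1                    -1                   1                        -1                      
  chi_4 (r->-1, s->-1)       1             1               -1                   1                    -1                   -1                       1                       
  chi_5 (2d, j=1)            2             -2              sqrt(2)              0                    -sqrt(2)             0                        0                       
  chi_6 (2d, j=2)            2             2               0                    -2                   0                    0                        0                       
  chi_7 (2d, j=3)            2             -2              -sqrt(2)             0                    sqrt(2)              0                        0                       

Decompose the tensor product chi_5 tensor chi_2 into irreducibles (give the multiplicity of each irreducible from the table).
chi_5 tensor chi_2 = chi_5 (all other irreducibles have multiplicity 0).

Argument: The character of a tensor product is the pointwise product (chi_5 * chi_2)(C) = chi_5(C) * chi_2(C):
  {e}: (2)*(1), {r^4}: (-2)*(1), {r^1, r^7}: (sqrt(2))*(1), {r^2, r^6}: (0)*(1), {r^3, r^5}: (-sqrt(2))*(1), {s, sr^2, ...}: (0)*(-1), {sr, sr^3, ...}: (0)*(-1)
so (chi_5 * chi_2) takes values
  {e} -> 2, {r^4} -> -2, {r^1, r^7} -> sqrt(2), {r^2, r^6} -> 0, {r^3, r^5} -> -sqrt(2), {s, sr^2, ...} -> 0, {sr, sr^3, ...} -> 0.
Now take the inner product of this character with each irreducible chi from the table, <chi_5*chi_2, chi> = (1/16) sum_C |C| (chi_5*chi_2)(C) conj(chi(C)):
  <chi_5*chi_2, chi_1> = (1/16)[1*(2)*conj(1) + 1*(-2)*conj(1) + 2*(sqrt(2))*conj(1) + 2*(0)*conj(1) + 2*(-sqrt(2))*conj(1) + 4*(0)*conj(1) + 4*(0)*conj(1)]
      = (1/16)[(2) + (-2) + (2*sqrt(2)) + (0) + (-2*sqrt(2)) + (0) + (0)] = 0/16 = 0
  <chi_5*chi_2, chi_2> = (1/16)[1*(2)*conj(1) + 1*(-2)*conj(1) + 2*(sqrt(2))*conj(1) + 2*(0)*conj(1) + 2*(-sqrt(2))*conj(1) + 4*(0)*conj(-1) + 4*(0)*conj(-1)]
      = (1/16)[(2) + (-2) + (2*sqrt(2)) + (0) + (-2*sqrt(2)) + (0) + (0)] = 0/16 = 0
  <chi_5*chi_2, chi_3> = (1/16)[1*(2)*conj(1) + 1*(-2)*conj(1) + 2*(sqrt(2))*conj(-1) + 2*(0)*conj(1) + 2*(-sqrt(2))*conj(-1) + 4*(0)*conj(1) + 4*(0)*conj(-1)]
      = (1/16)[(2) + (-2) + (-2*sqrt(2)) + (0) + (2*sqrt(2)) + (0) + (0)] = 0/16 = 0
  <chi_5*chi_2, chi_4> = (1/16)[1*(2)*conj(1) + 1*(-2)*conj(1) + 2*(sqrt(2))*conj(-1) + 2*(0)*conj(1) + 2*(-sqrt(2))*conj(-1) + 4*(0)*conj(-1) + 4*(0)*conj(1)]
      = (1/16)[(2) + (-2) + (-2*sqrt(2)) + (0) + (2*sqrt(2)) + (0) + (0)] = 0/16 = 0
  <chi_5*chi_2, chi_5> = (1/16)[1*(2)*conj(2) + 1*(-2)*conj(-2) + 2*(sqrt(2))*conj(sqrt(2)) + 2*(0)*conj(0) + 2*(-sqrt(2))*conj(-sqrt(2)) + 4*(0)*conj(0) + 4*(0)*conj(0)]
      = (1/16)[(4) + (4) + (4) + (0) + (4) + (0) + (0)] = 16/16 = 1
  <chi_5*chi_2, chi_6> = (1/16)[1*(2)*conj(2) + 1*(-2)*conj(2) + 2*(sqrt(2))*conj(0) + 2*(0)*conj(-2) + 2*(-sqrt(2))*conj(0) + 4*(0)*conj(0) + 4*(0)*conj(0)]
      = (1/16)[(4) + (-4) + (0) + (0) + (0) + (0) + (0)] = 0/16 = 0
  <chi_5*chi_2, chi_7> = (1/16)[1*(2)*conj(2) + 1*(-2)*conj(-2) + 2*(sqrt(2))*conj(-sqrt(2)) + 2*(0)*conj(0) + 2*(-sqrt(2))*conj(sqrt(2)) + 4*(0)*conj(0) + 4*(0)*conj(0)]
      = (1/16)[(4) + (4) + (-4) + (0) + (-4) + (0) + (0)] = 0/16 = 0
Hence the multiplicities are chi_5: 1. Dimension check: dim(chi_5)*dim(chi_2) = 2*1 = 2 and sum (mult * dim) = 1*2 = 2.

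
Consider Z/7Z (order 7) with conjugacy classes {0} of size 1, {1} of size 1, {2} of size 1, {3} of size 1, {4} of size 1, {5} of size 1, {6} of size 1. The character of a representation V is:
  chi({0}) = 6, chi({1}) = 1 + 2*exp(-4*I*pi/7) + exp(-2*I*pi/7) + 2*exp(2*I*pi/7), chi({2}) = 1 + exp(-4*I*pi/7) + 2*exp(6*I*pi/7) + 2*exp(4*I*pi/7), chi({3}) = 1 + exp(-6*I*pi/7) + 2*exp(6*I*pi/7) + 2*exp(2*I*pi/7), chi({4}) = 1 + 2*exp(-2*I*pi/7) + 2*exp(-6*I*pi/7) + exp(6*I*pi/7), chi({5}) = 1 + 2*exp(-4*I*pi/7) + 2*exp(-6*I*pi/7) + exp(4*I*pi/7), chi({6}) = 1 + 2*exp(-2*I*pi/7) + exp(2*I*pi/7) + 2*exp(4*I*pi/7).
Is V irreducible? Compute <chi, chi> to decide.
Not irreducible (reducible): <chi, chi> = 10 > 1.

Derivation: <chi, chi> = (1/|G|) sum_C |C| * |chi(C)|^2 = (1/7)[1*|6|^2 + 1*|1 + 2*exp(-4*I*pi/7) + exp(-2*I*pi/7) + 2*exp(2*I*pi/7)|^2 + 1*|1 + exp(-4*I*pi/7) + 2*exp(6*I*pi/7) + 2*exp(4*I*pi/7)|^2 + 1*|1 + exp(-6*I*pi/7) + 2*exp(6*I*pi/7) + 2*exp(2*I*pi/7)|^2 + 1*|1 + 2*exp(-2*I*pi/7) + 2*exp(-6*I*pi/7) + exp(6*I*pi/7)|^2 + 1*|1 + 2*exp(-4*I*pi/7) + 2*exp(-6*I*pi/7) + exp(4*I*pi/7)|^2 + 1*|1 + 2*exp(-2*I*pi/7) + exp(2*I*pi/7) + 2*exp(4*I*pi/7)|^2]
  = (1/7)[(36) + (10 + 5*exp(-2*I*pi/7) + 4*exp(-4*I*pi/7) + 4*exp(-6*I*pi/7) + 4*exp(6*I*pi/7) + 4*exp(4*I*pi/7) + 5*exp(2*I*pi/7)) + (10 + 5*exp(-4*I*pi/7) + 4*exp(-2*I*pi/7) + 4*exp(-6*I*pi/7) + 4*exp(6*I*pi/7) + 4*exp(2*I*pi/7) + 5*exp(4*I*pi/7)) + (10 + 4*exp(-4*I*pi/7) + 4*exp(-2*I*pi/7) + 5*exp(-6*I*pi/7) + 5*exp(6*I*pi/7) + 4*exp(2*I*pi/7) + 4*exp(4*I*pi/7)) + (10 + 4*exp(-4*I*pi/7) + 4*exp(-2*I*pi/7) + 5*exp(-6*I*pi/7) + 5*exp(6*I*pi/7) + 4*exp(2*I*pi/7) + 4*exp(4*I*pi/7)) + (10 + 5*exp(-4*I*pi/7) + 4*exp(-2*I*pi/7) + 4*exp(-6*I*pi/7) + 4*exp(6*I*pi/7) + 4*exp(2*I*pi/7) + 5*exp(4*I*pi/7)) + (10 + 5*exp(-2*I*pi/7) + 4*exp(-4*I*pi/7) + 4*exp(-6*I*pi/7) + 4*exp(6*I*pi/7) + 4*exp(4*I*pi/7) + 5*exp(2*I*pi/7))] = 70/7 = 10.
(Exp terms are combined using exp(i*s)*conj(exp(i*t)) = exp(i*(s-t)), and sums of them are collapsed using the identity that for every m > 1 the m distinct m-th roots of unity sum to 0, e.g. 1 + exp(2*I*pi/3) + exp(-2*I*pi/3) = 0.)
A character is irreducible iff <chi, chi> = 1, so this representation is reducible.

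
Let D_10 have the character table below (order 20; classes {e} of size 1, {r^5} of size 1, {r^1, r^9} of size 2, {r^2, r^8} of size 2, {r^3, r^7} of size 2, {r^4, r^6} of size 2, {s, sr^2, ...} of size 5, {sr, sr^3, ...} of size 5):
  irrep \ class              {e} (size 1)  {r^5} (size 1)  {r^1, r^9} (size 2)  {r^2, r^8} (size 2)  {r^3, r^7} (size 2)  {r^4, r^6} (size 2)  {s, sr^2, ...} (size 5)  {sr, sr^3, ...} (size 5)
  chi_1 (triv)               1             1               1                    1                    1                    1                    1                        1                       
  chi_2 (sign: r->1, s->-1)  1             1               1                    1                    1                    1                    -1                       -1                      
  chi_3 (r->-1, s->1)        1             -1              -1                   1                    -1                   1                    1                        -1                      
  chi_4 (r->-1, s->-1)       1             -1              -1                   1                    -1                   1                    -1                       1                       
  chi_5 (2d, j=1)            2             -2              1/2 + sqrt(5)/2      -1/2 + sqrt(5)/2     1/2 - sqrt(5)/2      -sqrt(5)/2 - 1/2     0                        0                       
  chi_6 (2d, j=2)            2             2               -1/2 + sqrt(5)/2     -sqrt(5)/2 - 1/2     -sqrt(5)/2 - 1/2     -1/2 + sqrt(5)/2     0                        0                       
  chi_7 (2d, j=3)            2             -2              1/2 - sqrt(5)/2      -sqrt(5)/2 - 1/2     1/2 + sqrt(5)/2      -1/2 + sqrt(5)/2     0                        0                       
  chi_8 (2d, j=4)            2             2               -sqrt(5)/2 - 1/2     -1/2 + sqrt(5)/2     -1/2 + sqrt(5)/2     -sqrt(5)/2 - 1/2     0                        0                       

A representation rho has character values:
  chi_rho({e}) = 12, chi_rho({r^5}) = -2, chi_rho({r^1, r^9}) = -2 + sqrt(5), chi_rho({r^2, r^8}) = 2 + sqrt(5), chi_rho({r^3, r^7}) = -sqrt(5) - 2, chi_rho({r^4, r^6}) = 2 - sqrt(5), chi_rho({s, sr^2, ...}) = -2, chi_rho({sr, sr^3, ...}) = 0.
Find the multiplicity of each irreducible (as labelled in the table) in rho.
Multiplicities: chi_1: 0, chi_2: 1, chi_3: 1, chi_4: 2, chi_5: 2, chi_6: 1, chi_7: 0, chi_8: 1.

Reasoning: Use <chi_rho, chi> = (1/|G|) sum_C |C| * chi_rho(C) * conj(chi(C)) with |G| = 20 for each irreducible chi in the table:
  <chi_rho, chi_1> = (1/20)[1*(12)*conj(1) + 1*(-2)*conj(1) + 2*(-2 + sqrt(5))*conj(1) + 2*(2 + sqrt(5))*conj(1) + 2*(-sqrt(5) - 2)*conj(1) + 2*(2 - sqrt(5))*conj(1) + 5*(-2)*conj(1) + 5*(0)*conj(1)]
      = (1/20)[(12) + (-2) + (-4 + 2*sqrt(5)) + (4 + 2*sqrt(5)) + (-2*sqrt(5) - 4) + (4 - 2*sqrt(5)) + (-10) + (0)] = 0/20 = 0
  <chi_rho, chi_2> = (1/20)[1*(12)*conj(1) + 1*(-2)*conj(1) + 2*(-2 + sqrt(5))*conj(1) + 2*(2 + sqrt(5))*conj(1) + 2*(-sqrt(5) - 2)*conj(1) + 2*(2 - sqrt(5))*conj(1) + 5*(-2)*conj(-1) + 5*(0)*conj(-1)]
      = (1/20)[(12) + (-2) + (-4 + 2*sqrt(5)) + (4 + 2*sqrt(5)) + (-2*sqrt(5) - 4) + (4 - 2*sqrt(5)) + (10) + (0)] = 20/20 = 1
  <chi_rho, chi_3> = (1/20)[1*(12)*conj(1) + 1*(-2)*conj(-1) + 2*(-2 + sqrt(5))*conj(-1) + 2*(2 + sqrt(5))*conj(1) + 2*(-sqrt(5) - 2)*conj(-1) + 2*(2 - sqrt(5))*conj(1) + 5*(-2)*conj(1) + 5*(0)*conj(-1)]
      = (1/20)[(12) + (2) + (4 - 2*sqrt(5)) + (4 + 2*sqrt(5)) + (4 + 2*sqrt(5)) + (4 - 2*sqrt(5)) + (-10) + (0)] = 20/20 = 1
  <chi_rho, chi_4> = (1/20)[1*(12)*conj(1) + 1*(-2)*conj(-1) + 2*(-2 + sqrt(5))*conj(-1) + 2*(2 + sqrt(5))*conj(1) + 2*(-sqrt(5) - 2)*conj(-1) + 2*(2 - sqrt(5))*conj(1) + 5*(-2)*conj(-1) + 5*(0)*conj(1)]
      = (1/20)[(12) + (2) + (4 - 2*sqrt(5)) + (4 + 2*sqrt(5)) + (4 + 2*sqrt(5)) + (4 - 2*sqrt(5)) + (10) + (0)] = 40/20 = 2
  <chi_rho, chi_5> = (1/20)[1*(12)*conj(2) + 1*(-2)*conj(-2) + 2*(-2 + sqrt(5))*conj(1/2 + sqrt(5)/2) + 2*(2 + sqrt(5))*conj(-1/2 + sqrt(5)/2) + 2*(-sqrt(5) - 2)*conj(1/2 - sqrt(5)/2) + 2*(2 - sqrt(5))*conj(-sqrt(5)/2 - 1/2) + 5*(-2)*conj(0) + 5*(0)*conj(0)]
      = (1/20)[(24) + (4) + (3 - sqrt(5)) + (sqrt(5) + 3) + (sqrt(5) + 3) + (3 - sqrt(5)) + (0) + (0)] = 40/20 = 2
  <chi_rho, chi_6> = (1/20)[1*(12)*conj(2) + 1*(-2)*conj(2) + 2*(-2 + sqrt(5))*conj(-1/2 + sqrt(5)/2) + 2*(2 + sqrt(5))*conj(-sqrt(5)/2 - 1/2) + 2*(-sqrt(5) - 2)*conj(-sqrt(5)/2 - 1/2) + 2*(2 - sqrt(5))*conj(-1/2 + sqrt(5)/2) + 5*(-2)*conj(0) + 5*(0)*conj(0)]
      = (1/20)[(24) + (-4) + (7 - 3*sqrt(5)) + (-7 - 3*sqrt(5)) + (3*sqrt(5) + 7) + (-7 + 3*sqrt(5)) + (0) + (0)] = 20/20 = 1
  <chi_rho, chi_7> = (1/20)[1*(12)*conj(2) + 1*(-2)*conj(-2) + 2*(-2 + sqrt(5))*conj(1/2 - sqrt(5)/2) + 2*(2 + sqrt(5))*conj(-sqrt(5)/2 - 1/2) + 2*(-sqrt(5) - 2)*conj(1/2 + sqrt(5)/2) + 2*(2 - sqrt(5))*conj(-1/2 + sqrt(5)/2) + 5*(-2)*conj(0) + 5*(0)*conj(0)]
      = (1/20)[(24) + (4) + (-7 + 3*sqrt(5)) + (-7 - 3*sqrt(5)) + (-7 - 3*sqrt(5)) + (-7 + 3*sqrt(5)) + (0) + (0)] = 0/20 = 0
  <chi_rho, chi_8> = (1/20)[1*(12)*conj(2) + 1*(-2)*conj(2) + 2*(-2 + sqrt(5))*conj(-sqrt(5)/2 - 1/2) + 2*(2 + sqrt(5))*conj(-1/2 + sqrt(5)/2) + 2*(-sqrt(5) - 2)*conj(-1/2 + sqrt(5)/2) + 2*(2 - sqrt(5))*conj(-sqrt(5)/2 - 1/2) + 5*(-2)*conj(0) + 5*(0)*conj(0)]
      = (1/20)[(24) + (-4) + (-3 + sqrt(5)) + (sqrt(5) + 3) + (-3 - sqrt(5)) + (3 - sqrt(5)) + (0) + (0)] = 20/20 = 1
Dimension check: dim(rho) = sum (mult * dim) = 0*1 + 1*1 + 1*1 + 2*1 + 2*2 + 1*2 + 0*2 + 1*2 = 12 = chi_rho(e) = 12.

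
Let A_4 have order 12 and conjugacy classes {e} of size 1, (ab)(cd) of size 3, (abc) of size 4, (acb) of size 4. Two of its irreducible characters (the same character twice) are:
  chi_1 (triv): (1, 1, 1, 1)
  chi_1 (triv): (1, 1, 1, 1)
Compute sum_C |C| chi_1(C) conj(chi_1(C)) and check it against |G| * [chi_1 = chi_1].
Sum = 12 = |G| = 12; so <chi_1, chi_1> = 1 (norm-1 confirms irreducibility).

Argument: Compute term by term over conjugacy classes (|C| * chi_1(C) * conj(chi_1(C))):
  1*(1)*conj(1) + 3*(1)*conj(1) + 4*(1)*conj(1) + 4*(1)*conj(1)
  = (1) + (3) + (4) + (4)
  = 12.
(Exp terms are combined using exp(i*s)*conj(exp(i*t)) = exp(i*(s-t)), and sums of them are collapsed using the identity that for every m > 1 the m distinct m-th roots of unity sum to 0, e.g. 1 + exp(2*I*pi/3) + exp(-2*I*pi/3) = 0.)
Dividing by |G| = 12 gives 12/12 = 1, matching the row-orthogonality relation <chi_1, chi_1> = [chi_1 = chi_1].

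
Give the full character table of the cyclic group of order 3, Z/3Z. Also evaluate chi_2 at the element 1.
Character table of Z/3Z (irreps indexed chi_0,...,chi_2 with chi_k(m) = zeta_3^(k*m), zeta_3 = exp(2*pi*i/3)):
  irrep \ class  {0} (size 1)  {1} (size 1)    {2} (size 1)  
  chi_0          1             1               1             
  chi_1          1             exp(2*I*pi/3)   exp(-2*I*pi/3)
  chi_2          1             exp(-2*I*pi/3)  exp(2*I*pi/3) 

Spot check: chi_2(1) = zeta_3^(2*1) = zeta_3^2 = exp(-2*I*pi/3).

Explanation: Z/3Z is abelian, so all 3 irreducible complex representations are 1-dimensional. They are given by chi_k(m) = zeta_3^(k*m) for k = 0,...,2. Row orthogonality: sum_m chi_k(m) conj(chi_l(m)) = 3 * [k = l].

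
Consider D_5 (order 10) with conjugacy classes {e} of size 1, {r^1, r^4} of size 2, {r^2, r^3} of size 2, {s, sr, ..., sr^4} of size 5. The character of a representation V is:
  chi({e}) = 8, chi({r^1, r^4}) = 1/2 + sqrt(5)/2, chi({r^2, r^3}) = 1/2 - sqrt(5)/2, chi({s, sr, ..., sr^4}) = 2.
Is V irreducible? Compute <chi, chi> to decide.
Not irreducible (reducible): <chi, chi> = 9 > 1.

Why: <chi, chi> = (1/|G|) sum_C |C| * |chi(C)|^2 = (1/10)[1*|8|^2 + 2*|1/2 + sqrt(5)/2|^2 + 2*|1/2 - sqrt(5)/2|^2 + 5*|2|^2]
  = (1/10)[(64) + (sqrt(5) + 3) + (3 - sqrt(5)) + (20)] = 90/10 = 9.
A character is irreducible iff <chi, chi> = 1, so this representation is reducible.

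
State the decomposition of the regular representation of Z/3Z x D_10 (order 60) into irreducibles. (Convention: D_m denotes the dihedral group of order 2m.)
Each irreducible V_i of dimension d_i appears with multiplicity d_i, i.e. rho_reg = (direct sum over all irreducibles V_i) d_i V_i. The irreducible dimensions for Z/3Z x D_10 are 1, 1, 1, 1, 1, 1, 1, 1, 1, 1, 1, 1, 2, 2, 2, 2, 2, 2, 2, 2, 2, 2, 2, 2: 12 irreducibles of dimension 1, each with multiplicity 1; 12 irreducibles of dimension 2, each with multiplicity 2. Total dimension 12*1*1 + 12*2*2 = 60 = |G|.

Details: General theorem: in the regular representation of a finite group G, each irreducible appears with multiplicity equal to its dimension. Check: dim(rho_reg) = sum d_i^2 = 1 + 1 + 1 + 1 + 1 + 1 + 1 + 1 + 1 + 1 + 1 + 1 + 4 + 4 + 4 + 4 + 4 + 4 + 4 + 4 + 4 + 4 + 4 + 4 = 60 = |G|.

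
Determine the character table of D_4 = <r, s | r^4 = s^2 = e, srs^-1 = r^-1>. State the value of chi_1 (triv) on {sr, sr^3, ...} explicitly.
Conjugacy classes: {e} of size 1, {r^2} of size 1, {r^1, r^3} of size 2, {s, sr^2, ...} of size 2, {sr, sr^3, ...} of size 2.
Character table:
  irrep \ class              {e} (size 1)  {r^2} (size 1)  {r^1, r^3} (size 2)  {s, sr^2, ...} (size 2)  {sr, sr^3, ...} (size 2)
  chi_1 (triv)               1             1               1                    1                        1                       
  chi_2 (sign: r->1, s->-1)  1             1               1                    -1                       -1                      
  chi_3 (r->-1, s->1)        1             1               -1                   1                        -1                      
  chi_4 (r->-1, s->-1)       1             1               -1                   -1                       1                       
  chi_5 (2d, j=1)            2             -2              0                    0                        0                       

Spot check: chi_1 (triv) on {sr, sr^3, ...} = 1.

Why: D_4 has order 2*4 = 8 with 5 conjugacy classes, hence 5 irreducibles. Sum of squared dims 1 + 1 + 1 + 1 + 4 = 8 = |G|. Linear characters come from the abelianisation; the 2-dimensional irreps have character r^k -> 2*cos(2*pi*j*k/4), reflections -> 0.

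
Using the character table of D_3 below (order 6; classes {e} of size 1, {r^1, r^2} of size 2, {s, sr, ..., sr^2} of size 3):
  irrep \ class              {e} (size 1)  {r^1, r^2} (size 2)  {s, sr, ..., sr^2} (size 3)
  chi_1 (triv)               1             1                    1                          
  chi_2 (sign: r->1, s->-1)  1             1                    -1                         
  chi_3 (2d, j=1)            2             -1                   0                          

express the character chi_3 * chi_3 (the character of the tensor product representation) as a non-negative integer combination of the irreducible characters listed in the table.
chi_3 tensor chi_3 = chi_1 + chi_2 + chi_3 (all other irreducibles have multiplicity 0).

Reasoning: The character of a tensor product is the pointwise product (chi_3 * chi_3)(C) = chi_3(C) * chi_3(C):
  {e}: (2)*(2), {r^1, r^2}: (-1)*(-1), {s, sr, ..., sr^2}: (0)*(0)
so (chi_3 * chi_3) takes values
  {e} -> 4, {r^1, r^2} -> 1, {s, sr, ..., sr^2} -> 0.
Now take the inner product of this character with each irreducible chi from the table, <chi_3*chi_3, chi> = (1/6) sum_C |C| (chi_3*chi_3)(C) conj(chi(C)):
  <chi_3*chi_3, chi_1> = (1/6)[1*(4)*conj(1) + 2*(1)*conj(1) + 3*(0)*conj(1)]
      = (1/6)[(4) + (2) + (0)] = 6/6 = 1
  <chi_3*chi_3, chi_2> = (1/6)[1*(4)*conj(1) + 2*(1)*conj(1) + 3*(0)*conj(-1)]
      = (1/6)[(4) + (2) + (0)] = 6/6 = 1
  <chi_3*chi_3, chi_3> = (1/6)[1*(4)*conj(2) + 2*(1)*conj(-1) + 3*(0)*conj(0)]
      = (1/6)[(8) + (-2) + (0)] = 6/6 = 1
Hence the multiplicities are chi_1: 1, chi_2: 1, chi_3: 1. Dimension check: dim(chi_3)*dim(chi_3) = 2*2 = 4 and sum (mult * dim) = 1*1 + 1*1 + 1*2 = 4.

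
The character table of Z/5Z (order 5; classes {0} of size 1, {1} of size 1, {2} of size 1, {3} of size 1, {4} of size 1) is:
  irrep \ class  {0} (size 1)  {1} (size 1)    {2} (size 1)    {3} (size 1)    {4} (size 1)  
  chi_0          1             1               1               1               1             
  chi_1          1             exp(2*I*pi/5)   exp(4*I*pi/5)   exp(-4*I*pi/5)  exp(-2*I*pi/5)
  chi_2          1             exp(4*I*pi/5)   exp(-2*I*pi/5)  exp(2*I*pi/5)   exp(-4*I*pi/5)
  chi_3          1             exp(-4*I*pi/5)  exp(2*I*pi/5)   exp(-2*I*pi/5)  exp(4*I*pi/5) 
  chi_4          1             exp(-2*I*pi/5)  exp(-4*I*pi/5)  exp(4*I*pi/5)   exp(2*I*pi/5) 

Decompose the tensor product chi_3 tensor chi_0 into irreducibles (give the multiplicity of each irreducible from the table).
chi_3 tensor chi_0 = chi_3 (all other irreducibles have multiplicity 0).

Why: The character of a tensor product is the pointwise product (chi_3 * chi_0)(C) = chi_3(C) * chi_0(C):
  {0}: (1)*(1), {1}: (exp(-4*I*pi/5))*(1), {2}: (exp(2*I*pi/5))*(1), {3}: (exp(-2*I*pi/5))*(1), {4}: (exp(4*I*pi/5))*(1)
so (chi_3 * chi_0) takes values
  {0} -> 1, {1} -> exp(-4*I*pi/5), {2} -> exp(2*I*pi/5), {3} -> exp(-2*I*pi/5), {4} -> exp(4*I*pi/5).
Now take the inner product of this character with each irreducible chi from the table, <chi_3*chi_0, chi> = (1/5) sum_C |C| (chi_3*chi_0)(C) conj(chi(C)):
  <chi_3*chi_0, chi_0> = (1/5)[1*(1)*conj(1) + 1*(exp(-4*I*pi/5))*conj(1) + 1*(exp(2*I*pi/5))*conj(1) + 1*(exp(-2*I*pi/5))*conj(1) + 1*(exp(4*I*pi/5))*conj(1)]
      = (1/5)[(1) + (exp(-4*I*pi/5)) + (exp(2*I*pi/5)) + (exp(-2*I*pi/5)) + (exp(4*I*pi/5))] = 0/5 = 0
  <chi_3*chi_0, chi_1> = (1/5)[1*(1)*conj(1) + 1*(exp(-4*I*pi/5))*conj(exp(2*I*pi/5)) + 1*(exp(2*I*pi/5))*conj(exp(4*I*pi/5)) + 1*(exp(-2*I*pi/5))*conj(exp(-4*I*pi/5)) + 1*(exp(4*I*pi/5))*conj(exp(-2*I*pi/5))]
      = (1/5)[(1) + (exp(4*I*pi/5)) + (exp(-2*I*pi/5)) + (exp(2*I*pi/5)) + (exp(-4*I*pi/5))] = 0/5 = 0
  <chi_3*chi_0, chi_2> = (1/5)[1*(1)*conj(1) + 1*(exp(-4*I*pi/5))*conj(exp(4*I*pi/5)) + 1*(exp(2*I*pi/5))*conj(exp(-2*I*pi/5)) + 1*(exp(-2*I*pi/5))*conj(exp(2*I*pi/5)) + 1*(exp(4*I*pi/5))*conj(exp(-4*I*pi/5))]
      = (1/5)[(1) + (exp(2*I*pi/5)) + (exp(4*I*pi/5)) + (exp(-4*I*pi/5)) + (exp(-2*I*pi/5))] = 0/5 = 0
  <chi_3*chi_0, chi_3> = (1/5)[1*(1)*conj(1) + 1*(exp(-4*I*pi/5))*conj(exp(-4*I*pi/5)) + 1*(exp(2*I*pi/5))*conj(exp(2*I*pi/5)) + 1*(exp(-2*I*pi/5))*conj(exp(-2*I*pi/5)) + 1*(exp(4*I*pi/5))*conj(exp(4*I*pi/5))]
      = (1/5)[(1) + (1) + (1) + (1) + (1)] = 5/5 = 1
  <chi_3*chi_0, chi_4> = (1/5)[1*(1)*conj(1) + 1*(exp(-4*I*pi/5))*conj(exp(-2*I*pi/5)) + 1*(exp(2*I*pi/5))*conj(exp(-4*I*pi/5)) + 1*(exp(-2*I*pi/5))*conj(exp(4*I*pi/5)) + 1*(exp(4*I*pi/5))*conj(exp(2*I*pi/5))]
      = (1/5)[(1) + (exp(-2*I*pi/5)) + (exp(-4*I*pi/5)) + (exp(4*I*pi/5)) + (exp(2*I*pi/5))] = 0/5 = 0
(Exp terms are combined using exp(i*s)*conj(exp(i*t)) = exp(i*(s-t)), and sums of them are collapsed using the identity that for every m > 1 the m distinct m-th roots of unity sum to 0, e.g. 1 + exp(2*I*pi/3) + exp(-2*I*pi/3) = 0.)
Hence the multiplicities are chi_3: 1. Dimension check: dim(chi_3)*dim(chi_0) = 1*1 = 1 and sum (mult * dim) = 1*1 = 1.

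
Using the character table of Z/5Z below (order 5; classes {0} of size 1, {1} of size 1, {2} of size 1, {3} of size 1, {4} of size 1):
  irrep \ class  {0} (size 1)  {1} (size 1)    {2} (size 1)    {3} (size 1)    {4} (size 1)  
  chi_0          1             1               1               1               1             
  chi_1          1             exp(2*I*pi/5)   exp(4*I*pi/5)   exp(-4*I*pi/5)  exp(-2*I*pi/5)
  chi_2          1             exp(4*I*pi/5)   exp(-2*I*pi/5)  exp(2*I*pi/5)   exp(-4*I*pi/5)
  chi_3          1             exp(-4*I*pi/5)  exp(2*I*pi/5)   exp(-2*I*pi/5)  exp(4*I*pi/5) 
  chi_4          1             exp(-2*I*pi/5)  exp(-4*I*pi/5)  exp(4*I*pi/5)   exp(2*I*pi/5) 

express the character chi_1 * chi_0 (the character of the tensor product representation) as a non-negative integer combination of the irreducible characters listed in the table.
chi_1 tensor chi_0 = chi_1 (all other irreducibles have multiplicity 0).

Why: The character of a tensor product is the pointwise product (chi_1 * chi_0)(C) = chi_1(C) * chi_0(C):
  {0}: (1)*(1), {1}: (exp(2*I*pi/5))*(1), {2}: (exp(4*I*pi/5))*(1), {3}: (exp(-4*I*pi/5))*(1), {4}: (exp(-2*I*pi/5))*(1)
so (chi_1 * chi_0) takes values
  {0} -> 1, {1} -> exp(2*I*pi/5), {2} -> exp(4*I*pi/5), {3} -> exp(-4*I*pi/5), {4} -> exp(-2*I*pi/5).
Now take the inner product of this character with each irreducible chi from the table, <chi_1*chi_0, chi> = (1/5) sum_C |C| (chi_1*chi_0)(C) conj(chi(C)):
  <chi_1*chi_0, chi_0> = (1/5)[1*(1)*conj(1) + 1*(exp(2*I*pi/5))*conj(1) + 1*(exp(4*I*pi/5))*conj(1) + 1*(exp(-4*I*pi/5))*conj(1) + 1*(exp(-2*I*pi/5))*conj(1)]
      = (1/5)[(1) + (exp(2*I*pi/5)) + (exp(4*I*pi/5)) + (exp(-4*I*pi/5)) + (exp(-2*I*pi/5))] = 0/5 = 0
  <chi_1*chi_0, chi_1> = (1/5)[1*(1)*conj(1) + 1*(exp(2*I*pi/5))*conj(exp(2*I*pi/5)) + 1*(exp(4*I*pi/5))*conj(exp(4*I*pi/5)) + 1*(exp(-4*I*pi/5))*conj(exp(-4*I*pi/5)) + 1*(exp(-2*I*pi/5))*conj(exp(-2*I*pi/5))]
      = (1/5)[(1) + (1) + (1) + (1) + (1)] = 5/5 = 1
  <chi_1*chi_0, chi_2> = (1/5)[1*(1)*conj(1) + 1*(exp(2*I*pi/5))*conj(exp(4*I*pi/5)) + 1*(exp(4*I*pi/5))*conj(exp(-2*I*pi/5)) + 1*(exp(-4*I*pi/5))*conj(exp(2*I*pi/5)) + 1*(exp(-2*I*pi/5))*conj(exp(-4*I*pi/5))]
      = (1/5)[(1) + (exp(-2*I*pi/5)) + (exp(-4*I*pi/5)) + (exp(4*I*pi/5)) + (exp(2*I*pi/5))] = 0/5 = 0
  <chi_1*chi_0, chi_3> = (1/5)[1*(1)*conj(1) + 1*(exp(2*I*pi/5))*conj(exp(-4*I*pi/5)) + 1*(exp(4*I*pi/5))*conj(exp(2*I*pi/5)) + 1*(exp(-4*I*pi/5))*conj(exp(-2*I*pi/5)) + 1*(exp(-2*I*pi/5))*conj(exp(4*I*pi/5))]
      = (1/5)[(1) + (exp(-4*I*pi/5)) + (exp(2*I*pi/5)) + (exp(-2*I*pi/5)) + (exp(4*I*pi/5))] = 0/5 = 0
  <chi_1*chi_0, chi_4> = (1/5)[1*(1)*conj(1) + 1*(exp(2*I*pi/5))*conj(exp(-2*I*pi/5)) + 1*(exp(4*I*pi/5))*conj(exp(-4*I*pi/5)) + 1*(exp(-4*I*pi/5))*conj(exp(4*I*pi/5)) + 1*(exp(-2*I*pi/5))*conj(exp(2*I*pi/5))]
      = (1/5)[(1) + (exp(4*I*pi/5)) + (exp(-2*I*pi/5)) + (exp(2*I*pi/5)) + (exp(-4*I*pi/5))] = 0/5 = 0
(Exp terms are combined using exp(i*s)*conj(exp(i*t)) = exp(i*(s-t)), and sums of them are collapsed using the identity that for every m > 1 the m distinct m-th roots of unity sum to 0, e.g. 1 + exp(2*I*pi/3) + exp(-2*I*pi/3) = 0.)
Hence the multiplicities are chi_1: 1. Dimension check: dim(chi_1)*dim(chi_0) = 1*1 = 1 and sum (mult * dim) = 1*1 = 1.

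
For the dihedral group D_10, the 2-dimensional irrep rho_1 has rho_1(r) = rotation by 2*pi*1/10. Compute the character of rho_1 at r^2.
chi_{rho_1}(r^2) = 2*cos(2*pi*1*2/10) = -1/2 + sqrt(5)/2

Derivation: rho_1(r^2) is rotation by angle 2*pi*1*2/10, whose trace is 2*cos(2*pi*1*2/10) = -1/2 + sqrt(5)/2.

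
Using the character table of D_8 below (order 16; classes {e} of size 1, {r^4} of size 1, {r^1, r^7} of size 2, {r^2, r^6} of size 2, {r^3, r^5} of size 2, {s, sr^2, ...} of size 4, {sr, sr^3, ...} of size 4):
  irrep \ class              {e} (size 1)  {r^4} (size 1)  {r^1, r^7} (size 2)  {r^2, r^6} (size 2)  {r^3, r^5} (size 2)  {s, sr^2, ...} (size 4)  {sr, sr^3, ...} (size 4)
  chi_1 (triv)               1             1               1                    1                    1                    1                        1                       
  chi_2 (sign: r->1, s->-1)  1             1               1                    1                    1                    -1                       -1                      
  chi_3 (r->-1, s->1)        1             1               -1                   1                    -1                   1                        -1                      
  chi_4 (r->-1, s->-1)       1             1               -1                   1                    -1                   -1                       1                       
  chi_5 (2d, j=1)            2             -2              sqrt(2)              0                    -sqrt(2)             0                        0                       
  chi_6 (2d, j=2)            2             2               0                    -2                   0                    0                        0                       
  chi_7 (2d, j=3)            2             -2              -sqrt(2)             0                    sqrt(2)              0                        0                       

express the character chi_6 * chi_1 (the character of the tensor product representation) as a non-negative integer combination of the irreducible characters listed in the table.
chi_6 tensor chi_1 = chi_6 (all other irreducibles have multiplicity 0).

The character of a tensor product is the pointwise product (chi_6 * chi_1)(C) = chi_6(C) * chi_1(C):
  {e}: (2)*(1), {r^4}: (2)*(1), {r^1, r^7}: (0)*(1), {r^2, r^6}: (-2)*(1), {r^3, r^5}: (0)*(1), {s, sr^2, ...}: (0)*(1), {sr, sr^3, ...}: (0)*(1)
so (chi_6 * chi_1) takes values
  {e} -> 2, {r^4} -> 2, {r^1, r^7} -> 0, {r^2, r^6} -> -2, {r^3, r^5} -> 0, {s, sr^2, ...} -> 0, {sr, sr^3, ...} -> 0.
Now take the inner product of this character with each irreducible chi from the table, <chi_6*chi_1, chi> = (1/16) sum_C |C| (chi_6*chi_1)(C) conj(chi(C)):
  <chi_6*chi_1, chi_1> = (1/16)[1*(2)*conj(1) + 1*(2)*conj(1) + 2*(0)*conj(1) + 2*(-2)*conj(1) + 2*(0)*conj(1) + 4*(0)*conj(1) + 4*(0)*conj(1)]
      = (1/16)[(2) + (2) + (0) + (-4) + (0) + (0) + (0)] = 0/16 = 0
  <chi_6*chi_1, chi_2> = (1/16)[1*(2)*conj(1) + 1*(2)*conj(1) + 2*(0)*conj(1) + 2*(-2)*conj(1) + 2*(0)*conj(1) + 4*(0)*conj(-1) + 4*(0)*conj(-1)]
      = (1/16)[(2) + (2) + (0) + (-4) + (0) + (0) + (0)] = 0/16 = 0
  <chi_6*chi_1, chi_3> = (1/16)[1*(2)*conj(1) + 1*(2)*conj(1) + 2*(0)*conj(-1) + 2*(-2)*conj(1) + 2*(0)*conj(-1) + 4*(0)*conj(1) + 4*(0)*conj(-1)]
      = (1/16)[(2) + (2) + (0) + (-4) + (0) + (0) + (0)] = 0/16 = 0
  <chi_6*chi_1, chi_4> = (1/16)[1*(2)*conj(1) + 1*(2)*conj(1) + 2*(0)*conj(-1) + 2*(-2)*conj(1) + 2*(0)*conj(-1) + 4*(0)*conj(-1) + 4*(0)*conj(1)]
      = (1/16)[(2) + (2) + (0) + (-4) + (0) + (0) + (0)] = 0/16 = 0
  <chi_6*chi_1, chi_5> = (1/16)[1*(2)*conj(2) + 1*(2)*conj(-2) + 2*(0)*conj(sqrt(2)) + 2*(-2)*conj(0) + 2*(0)*conj(-sqrt(2)) + 4*(0)*conj(0) + 4*(0)*conj(0)]
      = (1/16)[(4) + (-4) + (0) + (0) + (0) + (0) + (0)] = 0/16 = 0
  <chi_6*chi_1, chi_6> = (1/16)[1*(2)*conj(2) + 1*(2)*conj(2) + 2*(0)*conj(0) + 2*(-2)*conj(-2) + 2*(0)*conj(0) + 4*(0)*conj(0) + 4*(0)*conj(0)]
      = (1/16)[(4) + (4) + (0) + (8) + (0) + (0) + (0)] = 16/16 = 1
  <chi_6*chi_1, chi_7> = (1/16)[1*(2)*conj(2) + 1*(2)*conj(-2) + 2*(0)*conj(-sqrt(2)) + 2*(-2)*conj(0) + 2*(0)*conj(sqrt(2)) + 4*(0)*conj(0) + 4*(0)*conj(0)]
      = (1/16)[(4) + (-4) + (0) + (0) + (0) + (0) + (0)] = 0/16 = 0
Hence the multiplicities are chi_6: 1. Dimension check: dim(chi_6)*dim(chi_1) = 2*1 = 2 and sum (mult * dim) = 1*2 = 2.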